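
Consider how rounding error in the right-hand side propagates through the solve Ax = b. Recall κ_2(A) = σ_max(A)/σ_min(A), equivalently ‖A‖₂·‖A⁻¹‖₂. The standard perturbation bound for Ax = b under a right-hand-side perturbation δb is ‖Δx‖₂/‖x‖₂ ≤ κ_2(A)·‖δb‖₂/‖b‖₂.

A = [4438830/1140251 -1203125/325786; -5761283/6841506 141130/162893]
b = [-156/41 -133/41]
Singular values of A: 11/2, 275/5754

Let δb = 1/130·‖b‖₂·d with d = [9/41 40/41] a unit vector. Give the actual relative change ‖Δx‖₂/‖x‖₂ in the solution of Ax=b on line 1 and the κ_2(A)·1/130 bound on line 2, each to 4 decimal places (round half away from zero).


0.0096
0.8852

largest singular value 11/2, smallest 275/5754
κ = σ_max/σ_min = (11/2)/(275/5754) = 115.0800
perturbation bound = 115.0800·1/130 = 0.8852
solve Ax = b  →  x = [-58.1154 -60.2302]
2-norm of b is 5.0000; of x, 83.6963
with δb = [0.0084 0.0375], A·Δx = δb → ‖Δx‖ = 0.8048
realised ‖Δx‖/‖x‖ = 0.0096
tightness: 0.0096 against a bound of 0.8852 (unrounded ratio ≈ 0.0109)


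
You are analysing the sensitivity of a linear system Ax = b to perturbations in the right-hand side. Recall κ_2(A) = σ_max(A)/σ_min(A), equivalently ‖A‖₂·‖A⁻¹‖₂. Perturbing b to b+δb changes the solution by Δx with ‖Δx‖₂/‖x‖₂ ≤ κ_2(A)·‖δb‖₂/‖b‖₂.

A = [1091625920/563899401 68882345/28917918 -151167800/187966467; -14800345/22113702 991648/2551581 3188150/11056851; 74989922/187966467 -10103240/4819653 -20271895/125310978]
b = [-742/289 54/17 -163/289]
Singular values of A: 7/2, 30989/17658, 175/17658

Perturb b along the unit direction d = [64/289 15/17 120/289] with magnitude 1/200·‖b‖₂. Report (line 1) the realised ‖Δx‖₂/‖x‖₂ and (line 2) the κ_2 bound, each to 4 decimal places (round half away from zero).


0.0103
1.7658

largest singular value 7/2, smallest 175/17658
κ = σ_max/σ_min = (7/2)/(175/17658) = 353.1600
perturbation bound = 353.1600·1/200 = 1.7658
solve Ax = b  →  x = [75.9771 0.3002 186.9658]
‖b‖ = 4.1231, ‖x‖ = 201.8138
Δx = A⁻¹·δb where δb = 1/200·4.1231·d; ‖Δx‖ = 2.0802
dividing the unrounded norms, ‖Δx‖/‖x‖ = 0.0103
realised/bound (from unrounded values) ≈ 0.0058


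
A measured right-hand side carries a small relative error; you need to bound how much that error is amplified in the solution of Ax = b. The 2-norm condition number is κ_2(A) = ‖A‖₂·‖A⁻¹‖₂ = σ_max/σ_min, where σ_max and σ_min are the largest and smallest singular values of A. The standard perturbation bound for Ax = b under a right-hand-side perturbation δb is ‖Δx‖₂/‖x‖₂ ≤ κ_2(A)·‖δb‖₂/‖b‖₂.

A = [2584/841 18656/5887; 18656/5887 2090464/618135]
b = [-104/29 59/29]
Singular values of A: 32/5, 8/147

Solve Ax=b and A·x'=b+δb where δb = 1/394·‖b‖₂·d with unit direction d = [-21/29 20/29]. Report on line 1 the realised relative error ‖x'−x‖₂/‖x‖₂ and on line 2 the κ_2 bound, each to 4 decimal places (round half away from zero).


0.0026
0.2985

from the listed singular values, σ₁ = 32/5, σ_n = 8/147
κ = σ_max/σ_min = (32/5)/(8/147) = 117.6000
bound on ‖Δx‖/‖x‖: κ·ε = 117.6000·1/394 = 0.2985
solve Ax = b  →  x = [-53.3319 50.5765]
‖b‖₂ = 4.1231 and ‖x‖₂ = 73.5002
Δx = A⁻¹·δb where δb = 1/394·4.1231·d; ‖Δx‖ = 0.1923
realised ‖Δx‖/‖x‖ = 0.0026
so the bound overstates the realised error by a factor of ≈ 114.0890 (computed from the unrounded values)


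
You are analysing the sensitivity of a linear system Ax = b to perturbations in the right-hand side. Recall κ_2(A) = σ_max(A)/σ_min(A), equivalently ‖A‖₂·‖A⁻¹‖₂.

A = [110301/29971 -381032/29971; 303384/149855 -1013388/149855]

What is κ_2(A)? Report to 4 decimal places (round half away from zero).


M = AᵀA = [1370932929/77704225 -4699484328/77704225; -4699484328/77704225 16112767696/77704225]. tr(M)=699348025/3108169, det(M)=2250000/3108169
λ_max, λ_min = (699348025/3108169 ± √489059686550400625/9660714532561)/2 = 225, 10000/3108169
κ = σ_max/σ_min = 15/(100/1763) = 264.4500

264.4500


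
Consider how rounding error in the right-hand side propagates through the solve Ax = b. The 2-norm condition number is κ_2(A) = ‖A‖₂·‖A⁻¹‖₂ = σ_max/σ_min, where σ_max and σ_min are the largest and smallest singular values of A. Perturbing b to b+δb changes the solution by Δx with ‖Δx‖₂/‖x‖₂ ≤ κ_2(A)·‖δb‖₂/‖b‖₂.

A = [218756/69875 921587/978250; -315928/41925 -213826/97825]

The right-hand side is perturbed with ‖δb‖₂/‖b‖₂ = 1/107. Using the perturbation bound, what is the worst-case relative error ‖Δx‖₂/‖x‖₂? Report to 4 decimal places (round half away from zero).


2.6373

M = AᵀA = [17313314896/260015625 11782512082/606703125; 11782512082/606703125 32079754001/5662562500]. tr(M)=5891404009/81540900, det(M)=1336336/20385225
char-poly roots: 289/4 and 18496/20385225
κ_2(A) = √(λ_max/λ_min) = √((289/4) / (18496/20385225)) = 282.1875
worst-case relative error ≤ 282.1875 × 1/107 = 2.6373


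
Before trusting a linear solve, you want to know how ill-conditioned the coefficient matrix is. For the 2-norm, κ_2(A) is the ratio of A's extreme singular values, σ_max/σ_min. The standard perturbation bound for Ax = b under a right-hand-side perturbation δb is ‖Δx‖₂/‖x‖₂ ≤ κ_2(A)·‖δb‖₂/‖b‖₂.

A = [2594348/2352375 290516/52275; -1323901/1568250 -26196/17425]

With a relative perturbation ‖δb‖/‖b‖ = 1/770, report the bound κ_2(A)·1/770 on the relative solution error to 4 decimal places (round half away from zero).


0.0149

form AᵀA = [68315185441/35415476100 1455621922/196752645; 1455621922/196752645 144920992/4372281] with trace 738950161/21068100 and determinant 48469444/5267025
solving λ² − 738950161/21068100·λ + 48469444/5267025 = 0 gives λ = 3481/100, 55696/210681
κ_2(A) = √(λ_max/λ_min) = √((3481/100) / (55696/210681)) = 11.4750
κ_2(A)·‖δb‖/‖b‖ = 0.0149


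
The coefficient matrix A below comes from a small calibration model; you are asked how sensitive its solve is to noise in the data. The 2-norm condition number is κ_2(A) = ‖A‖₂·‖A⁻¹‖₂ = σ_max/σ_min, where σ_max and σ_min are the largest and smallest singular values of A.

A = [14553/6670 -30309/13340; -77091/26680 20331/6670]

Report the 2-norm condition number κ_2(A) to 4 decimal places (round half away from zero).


322.0000

form AᵀA = [373266369/28472896 -97980435/7118224; -97980435/7118224 102881349/7118224] with trace 933165/33856 and determinant 3969/541696
eigenvalues of AᵀA: λ = (tr ± √(tr²−4·det))/2 = 441/16, 9/33856
κ = σ_max/σ_min = (21/4)/(3/184) = 322.0000


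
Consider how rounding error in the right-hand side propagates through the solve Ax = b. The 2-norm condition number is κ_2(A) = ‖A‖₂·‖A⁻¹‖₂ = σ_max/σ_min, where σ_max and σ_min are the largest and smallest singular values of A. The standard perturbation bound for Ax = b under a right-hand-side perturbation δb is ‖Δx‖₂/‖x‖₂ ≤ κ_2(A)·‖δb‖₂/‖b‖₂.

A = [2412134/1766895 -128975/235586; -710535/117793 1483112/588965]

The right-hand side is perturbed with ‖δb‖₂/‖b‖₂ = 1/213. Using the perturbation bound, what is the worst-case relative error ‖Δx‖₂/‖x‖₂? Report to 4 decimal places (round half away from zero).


M = AᵀA = [71036220901/1857179025 -394641457/24762387; -394641457/24762387 5481468521/825412900]. tr(M)=1973243197/43956900, det(M)=20151121/1098922500
λ_max, λ_min = (1973243197/43956900 ± √155741879583082849/77288362304400)/2 = 4489/100, 4489/10989225
σ_max=√(4489/100)=(67/10), σ_min=√(4489/10989225)=(67/3315) → κ = 331.5000
perturbation bound = 331.5000·1/213 = 1.5563

1.5563


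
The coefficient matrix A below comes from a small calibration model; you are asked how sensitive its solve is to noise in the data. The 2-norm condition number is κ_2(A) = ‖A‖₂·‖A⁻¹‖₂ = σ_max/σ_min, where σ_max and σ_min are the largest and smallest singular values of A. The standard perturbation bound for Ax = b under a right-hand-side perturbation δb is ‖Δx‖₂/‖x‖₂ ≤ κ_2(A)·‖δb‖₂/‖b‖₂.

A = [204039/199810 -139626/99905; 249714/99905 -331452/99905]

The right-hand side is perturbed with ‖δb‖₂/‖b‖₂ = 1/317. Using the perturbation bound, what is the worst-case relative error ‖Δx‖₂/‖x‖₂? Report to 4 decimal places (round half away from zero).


form AᵀA = [344449989/47247380 -114808023/11811845; -114808023/11811845 153083844/11811845] with trace 191357073/9449476 and determinant 26244/2362369
eigenvalues of AᵀA: λ = (tr ± √(tr²−4·det))/2 = 81/4, 1296/2362369
κ = σ_max/σ_min = (9/2)/(36/1537) = 192.1250
κ_2(A)·‖δb‖/‖b‖ = 0.6061

0.6061


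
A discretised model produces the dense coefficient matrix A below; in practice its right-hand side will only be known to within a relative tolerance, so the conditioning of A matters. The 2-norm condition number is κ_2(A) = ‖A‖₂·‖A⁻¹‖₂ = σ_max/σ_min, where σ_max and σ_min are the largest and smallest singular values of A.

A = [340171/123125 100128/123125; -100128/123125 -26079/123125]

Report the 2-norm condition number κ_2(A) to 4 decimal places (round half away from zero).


M = AᵀA = [201187081/24255625 58675008/24255625; 58675008/24255625 17129169/24255625]. tr(M)=349306/38809, det(M)=225/38809
solving λ² − 349306/38809·λ + 225/38809 = 0 gives λ = 9, 25/38809
κ = σ_max/σ_min = 3/(5/197) = 118.2000

118.2000


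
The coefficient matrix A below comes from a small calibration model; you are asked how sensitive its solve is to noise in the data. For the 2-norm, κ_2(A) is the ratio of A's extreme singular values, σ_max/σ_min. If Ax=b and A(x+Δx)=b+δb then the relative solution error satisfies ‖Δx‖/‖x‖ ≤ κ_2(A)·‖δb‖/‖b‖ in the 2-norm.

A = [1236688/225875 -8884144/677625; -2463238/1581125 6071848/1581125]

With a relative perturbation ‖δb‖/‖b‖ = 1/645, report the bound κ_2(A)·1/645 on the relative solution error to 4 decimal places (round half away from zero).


form AᵀA = [129612807524/3999930025 -186632966288/2399958015; -186632966288/2399958015 6718846014784/35999370225] with trace 1866357700/8520561 and determinant 1919140864/5325350625
char-poly roots: 5476/25 and 350464/213014025
σ_max=√(5476/25)=(74/5), σ_min=√(350464/213014025)=(592/14595) → κ = 364.8750
worst-case relative error ≤ 364.8750 × 1/645 = 0.5657

0.5657


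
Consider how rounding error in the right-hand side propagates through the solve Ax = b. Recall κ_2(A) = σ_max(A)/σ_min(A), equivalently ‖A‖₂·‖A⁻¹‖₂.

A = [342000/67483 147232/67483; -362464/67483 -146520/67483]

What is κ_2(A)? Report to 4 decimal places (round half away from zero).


AᵀA = [295296256/5414929 123022080/5414929; 123022080/5414929 51302464/5414929]; tr = 2050880/32041, det = 16384/32041
solving λ² − 2050880/32041·λ + 16384/32041 = 0 gives λ = 64, 256/32041
κ = σ_max/σ_min = 8/(16/179) = 89.5000

89.5000


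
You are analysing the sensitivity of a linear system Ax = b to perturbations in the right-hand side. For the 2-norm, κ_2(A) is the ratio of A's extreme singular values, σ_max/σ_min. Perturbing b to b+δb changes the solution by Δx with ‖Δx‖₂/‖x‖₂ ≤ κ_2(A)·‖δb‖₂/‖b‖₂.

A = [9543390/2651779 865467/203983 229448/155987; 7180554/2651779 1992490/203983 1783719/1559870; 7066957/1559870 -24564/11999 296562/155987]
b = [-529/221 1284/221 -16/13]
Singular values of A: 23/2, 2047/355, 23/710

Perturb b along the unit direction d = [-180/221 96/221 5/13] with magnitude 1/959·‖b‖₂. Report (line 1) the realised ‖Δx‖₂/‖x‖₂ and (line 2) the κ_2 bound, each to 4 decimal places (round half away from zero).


largest singular value 23/2, smallest 23/710
κ_2(A) = (23/2) / (23/710) = 355.0000
κ_2(A)·‖δb‖/‖b‖ = 0.3702
solve Ax = b  →  x = [-47.8115 0.5212 113.8467]
2-norm of b is 6.4031; of x, 123.4798
δb = ε·‖b‖·d = [-0.0054 0.0029 0.0026]; solving A·Δx = δb gives ‖Δx‖ = 0.2061
relative error = 0.0017
realised/bound (from unrounded values) ≈ 0.0045

0.0017
0.3702


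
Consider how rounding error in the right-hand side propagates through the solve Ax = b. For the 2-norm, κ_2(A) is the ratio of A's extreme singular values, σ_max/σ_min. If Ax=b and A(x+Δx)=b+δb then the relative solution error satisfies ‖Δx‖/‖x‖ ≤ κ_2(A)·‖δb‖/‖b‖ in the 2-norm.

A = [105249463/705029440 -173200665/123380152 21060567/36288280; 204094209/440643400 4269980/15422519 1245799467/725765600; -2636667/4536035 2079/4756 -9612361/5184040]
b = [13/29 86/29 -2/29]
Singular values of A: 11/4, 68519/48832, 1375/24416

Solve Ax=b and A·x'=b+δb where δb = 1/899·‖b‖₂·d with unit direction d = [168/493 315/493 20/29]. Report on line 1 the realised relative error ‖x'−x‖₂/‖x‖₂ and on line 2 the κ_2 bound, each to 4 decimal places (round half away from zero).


from the listed singular values, σ₁ = 11/4, σ_n = 1375/24416
κ_2(A) = (11/4) / (1375/24416) = 48.8320
κ_2(A)·‖δb‖/‖b‖ = 0.0543
solve Ax = b  →  x = [-33.8511 0.5357 10.7753]
‖b‖ = 3.0000, ‖x‖ = 35.5288
re-solving with b+δb shifts x by Δx of norm 0.0593
realised ‖Δx‖/‖x‖ = 0.0017
realised/bound (from unrounded values) ≈ 0.0307

0.0017
0.0543


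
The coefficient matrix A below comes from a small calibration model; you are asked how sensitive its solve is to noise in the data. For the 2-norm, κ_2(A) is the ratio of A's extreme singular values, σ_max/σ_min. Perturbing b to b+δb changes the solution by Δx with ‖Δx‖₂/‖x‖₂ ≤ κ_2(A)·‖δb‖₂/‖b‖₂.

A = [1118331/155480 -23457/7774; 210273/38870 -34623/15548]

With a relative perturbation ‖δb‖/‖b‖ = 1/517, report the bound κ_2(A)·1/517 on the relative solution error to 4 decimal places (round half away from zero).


form AᵀA = [78323999121/966961216 -8158650885/241740304; -8158650885/241740304 3399675525/241740304] with trace 543921309/5721664 and determinant 50625/541696
λ_max, λ_min = (543921309/5721664 ± √295838152281383481/32737438928896)/2 = 1521/16, 5625/5721664
κ_2(A) = √(λ_max/λ_min) = √((1521/16) / (5625/5721664)) = 310.9600
bound on ‖Δx‖/‖x‖: κ·ε = 310.9600·1/517 = 0.6015

0.6015


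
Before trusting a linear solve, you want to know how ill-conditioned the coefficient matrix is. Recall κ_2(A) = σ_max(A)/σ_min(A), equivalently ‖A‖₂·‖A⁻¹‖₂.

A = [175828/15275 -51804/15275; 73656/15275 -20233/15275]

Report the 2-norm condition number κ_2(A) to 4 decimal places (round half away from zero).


152.7500

form AᵀA = [43006736/276125 -12543048/276125; -12543048/276125 3660389/276125] with trace 373337/2209 and determinant 2704/2209
λ_max, λ_min = (373337/2209 ± √139356623025/4879681)/2 = 169, 16/2209
κ = σ_max/σ_min = 13/(4/47) = 152.7500


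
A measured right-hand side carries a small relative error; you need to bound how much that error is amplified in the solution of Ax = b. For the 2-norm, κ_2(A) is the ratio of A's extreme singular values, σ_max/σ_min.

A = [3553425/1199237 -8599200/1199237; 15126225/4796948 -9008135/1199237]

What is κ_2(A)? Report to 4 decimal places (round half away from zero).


357.8625

form AᵀA = [512285315625/27361129744 -307354965375/6840282436; -307354965375/6840282436 184414669225/1710070609] with trace 20490651025/161900176 and determinant 1265625/10118761
solving λ² − 20490651025/161900176·λ + 1265625/10118761 = 0 gives λ = 2025/16, 10000/10118761
σ_max=√(2025/16)=(45/4), σ_min=√(10000/10118761)=(100/3181) → κ = 357.8625


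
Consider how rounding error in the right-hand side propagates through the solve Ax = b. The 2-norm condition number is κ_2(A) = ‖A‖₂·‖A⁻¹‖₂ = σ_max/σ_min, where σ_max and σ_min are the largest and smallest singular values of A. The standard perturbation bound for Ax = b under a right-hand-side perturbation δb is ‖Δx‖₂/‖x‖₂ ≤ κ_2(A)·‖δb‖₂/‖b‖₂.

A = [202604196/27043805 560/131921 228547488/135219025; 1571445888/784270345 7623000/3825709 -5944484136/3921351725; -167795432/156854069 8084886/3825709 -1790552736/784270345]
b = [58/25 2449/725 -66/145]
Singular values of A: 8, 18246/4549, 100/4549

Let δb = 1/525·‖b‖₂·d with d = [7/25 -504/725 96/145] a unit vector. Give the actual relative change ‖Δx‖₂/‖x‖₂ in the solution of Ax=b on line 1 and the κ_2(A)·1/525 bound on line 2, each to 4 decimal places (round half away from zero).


0.0039
0.6932

σ_max = 8, σ_min = 100/4549
condition number: 8 ÷ (100/4549) = 363.9200
κ_2(A)·‖δb‖/‖b‖ = 0.6932
solve Ax = b  →  x = [14.9033 -62.3838 -64.5284]
2-norm of b is 4.1231; of x, 90.9821
with δb = [0.0022 -0.0055 0.0052], A·Δx = δb → ‖Δx‖ = 0.3573
dividing the unrounded norms, ‖Δx‖/‖x‖ = 0.0039
so the bound overstates the realised error by a factor of ≈ 176.5313 (computed from the unrounded values)


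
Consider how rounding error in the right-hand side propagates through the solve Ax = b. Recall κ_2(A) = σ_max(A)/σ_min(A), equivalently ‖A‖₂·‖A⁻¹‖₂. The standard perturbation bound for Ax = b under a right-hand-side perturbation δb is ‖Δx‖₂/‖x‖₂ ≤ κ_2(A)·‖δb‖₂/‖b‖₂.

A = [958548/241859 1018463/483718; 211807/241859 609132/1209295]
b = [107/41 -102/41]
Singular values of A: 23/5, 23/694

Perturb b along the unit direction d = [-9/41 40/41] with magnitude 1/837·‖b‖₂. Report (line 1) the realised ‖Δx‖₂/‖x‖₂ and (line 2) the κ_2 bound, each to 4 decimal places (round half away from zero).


0.0014
0.1658

largest singular value 23/5, smallest 23/694
κ_2(A) = (23/5) / (23/694) = 138.8000
κ_2(A)·‖δb‖/‖b‖ = 0.1658
solve Ax = b  →  x = [42.9821 -79.6675]
2-norm of b is 3.6056; of x, 90.5228
with δb = [-0.0009 0.0042], A·Δx = δb → ‖Δx‖ = 0.1300
relative error = 0.0014
tightness: 0.0014 against a bound of 0.1658 (unrounded ratio ≈ 0.0087)


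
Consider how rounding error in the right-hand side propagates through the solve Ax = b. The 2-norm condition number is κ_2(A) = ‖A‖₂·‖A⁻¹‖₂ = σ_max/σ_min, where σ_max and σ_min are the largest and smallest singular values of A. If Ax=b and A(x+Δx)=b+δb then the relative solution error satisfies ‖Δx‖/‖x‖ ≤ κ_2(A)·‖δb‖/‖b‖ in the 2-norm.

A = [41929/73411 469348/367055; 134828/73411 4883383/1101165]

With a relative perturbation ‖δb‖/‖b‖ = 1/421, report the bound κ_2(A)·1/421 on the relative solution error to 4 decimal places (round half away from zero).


0.3219

M = AᵀA = [19936630625/5389174921 143490928000/16167524763; 143490928000/16167524763 1033200697225/48502574289]. tr(M)=7175327650/286997481, det(M)=9765625/286997481
λ_max, λ_min = (7175327650/286997481 ± √51474116045752960000/82367554100345361)/2 = 25, 390625/286997481
so κ_2 = √(25 / (390625/286997481)) = 135.5280
perturbation bound = 135.5280·1/421 = 0.3219


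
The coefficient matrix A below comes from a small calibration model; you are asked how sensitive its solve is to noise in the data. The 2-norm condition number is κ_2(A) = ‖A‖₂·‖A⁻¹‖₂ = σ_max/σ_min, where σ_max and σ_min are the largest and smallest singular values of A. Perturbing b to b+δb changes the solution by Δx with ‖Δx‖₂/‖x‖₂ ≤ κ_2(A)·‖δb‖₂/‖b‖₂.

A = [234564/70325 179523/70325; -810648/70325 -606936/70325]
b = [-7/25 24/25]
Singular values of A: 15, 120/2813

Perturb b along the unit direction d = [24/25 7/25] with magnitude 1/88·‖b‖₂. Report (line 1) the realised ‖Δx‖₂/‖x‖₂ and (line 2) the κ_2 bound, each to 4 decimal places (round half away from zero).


σ_max = 15, σ_min = 120/2813
condition number: 15 ÷ (120/2813) = 351.6250
perturbation bound = 351.6250·1/88 = 3.9957
solve Ax = b  →  x = [-0.0533 -0.0400]
‖b‖₂ = 1.0000 and ‖x‖₂ = 0.0667
δb = ε·‖b‖·d = [0.0109 0.0032]; solving A·Δx = δb gives ‖Δx‖ = 0.2664
relative error = 3.9957
so the bound is sharp here: realised error equals the bound

3.9957
3.9957


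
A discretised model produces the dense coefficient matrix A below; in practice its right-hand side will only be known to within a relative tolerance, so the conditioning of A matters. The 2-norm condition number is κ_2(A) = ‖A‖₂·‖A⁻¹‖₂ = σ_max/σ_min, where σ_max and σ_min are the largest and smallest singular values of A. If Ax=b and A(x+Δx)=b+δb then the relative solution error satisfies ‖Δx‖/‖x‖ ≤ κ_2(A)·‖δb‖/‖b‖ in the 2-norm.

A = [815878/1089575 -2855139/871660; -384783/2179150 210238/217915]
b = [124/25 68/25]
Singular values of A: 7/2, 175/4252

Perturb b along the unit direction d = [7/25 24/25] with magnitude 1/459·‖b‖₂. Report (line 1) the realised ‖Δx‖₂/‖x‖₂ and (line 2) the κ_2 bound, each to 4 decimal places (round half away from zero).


0.0031
0.1853

from the listed singular values, σ₁ = 7/2, σ_n = 175/4252
condition number: (7/2) ÷ (175/4252) = 85.0400
κ_2(A)·‖δb‖/‖b‖ = 0.1853
solve Ax = b  →  x = [95.0690 20.2191]
2-norm of b is 5.6569; of x, 97.1953
Δx = A⁻¹·δb where δb = 1/459·5.6569·d; ‖Δx‖ = 0.2994
relative error = 0.0031
so the bound overstates the realised error by a factor of ≈ 60.1365 (computed from the unrounded values)


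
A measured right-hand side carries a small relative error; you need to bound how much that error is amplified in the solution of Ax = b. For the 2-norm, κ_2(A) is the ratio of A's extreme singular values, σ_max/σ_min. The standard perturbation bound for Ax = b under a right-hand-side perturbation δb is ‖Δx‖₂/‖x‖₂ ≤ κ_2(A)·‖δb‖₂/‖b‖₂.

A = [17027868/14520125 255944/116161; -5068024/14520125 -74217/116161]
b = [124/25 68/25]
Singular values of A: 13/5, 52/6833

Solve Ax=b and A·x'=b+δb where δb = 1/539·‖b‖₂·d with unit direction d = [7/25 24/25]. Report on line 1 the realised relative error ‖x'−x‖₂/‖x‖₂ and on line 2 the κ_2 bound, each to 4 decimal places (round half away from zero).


0.0026
0.6339

σ_max = 13/5, σ_min = 52/6833
κ_2(A) = (13/5) / (52/6833) = 341.6500
perturbation bound = 341.6500·1/539 = 0.6339
solve Ax = b  →  x = [-463.0543 248.7059]
‖b‖ = 5.6569, ‖x‖ = 525.6176
Δx = A⁻¹·δb where δb = 1/539·5.6569·d; ‖Δx‖ = 1.3791
realised ‖Δx‖/‖x‖ = 0.0026
realised/bound (from unrounded values) ≈ 0.0041


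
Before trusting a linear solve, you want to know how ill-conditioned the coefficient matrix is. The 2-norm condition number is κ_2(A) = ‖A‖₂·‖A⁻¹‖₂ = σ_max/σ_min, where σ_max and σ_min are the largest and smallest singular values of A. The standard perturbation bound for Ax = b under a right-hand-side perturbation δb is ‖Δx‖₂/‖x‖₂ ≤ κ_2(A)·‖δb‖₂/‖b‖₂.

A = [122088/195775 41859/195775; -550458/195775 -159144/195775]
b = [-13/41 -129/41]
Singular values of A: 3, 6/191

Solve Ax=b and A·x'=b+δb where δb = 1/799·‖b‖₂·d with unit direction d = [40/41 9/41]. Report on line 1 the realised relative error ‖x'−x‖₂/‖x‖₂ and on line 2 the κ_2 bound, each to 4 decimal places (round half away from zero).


σ_max = 3, σ_min = 6/191
κ_2(A) = 3 / (6/191) = 95.5000
worst-case relative error ≤ 95.5000 × 1/799 = 0.1195
solve Ax = b  →  x = [9.8733 -30.2800]
2-norm of b is 3.1623; of x, 31.8490
with δb = [0.0039 0.0009], A·Δx = δb → ‖Δx‖ = 0.1260
relative error = 0.0040
realised/bound (from unrounded values) ≈ 0.0331

0.0040
0.1195


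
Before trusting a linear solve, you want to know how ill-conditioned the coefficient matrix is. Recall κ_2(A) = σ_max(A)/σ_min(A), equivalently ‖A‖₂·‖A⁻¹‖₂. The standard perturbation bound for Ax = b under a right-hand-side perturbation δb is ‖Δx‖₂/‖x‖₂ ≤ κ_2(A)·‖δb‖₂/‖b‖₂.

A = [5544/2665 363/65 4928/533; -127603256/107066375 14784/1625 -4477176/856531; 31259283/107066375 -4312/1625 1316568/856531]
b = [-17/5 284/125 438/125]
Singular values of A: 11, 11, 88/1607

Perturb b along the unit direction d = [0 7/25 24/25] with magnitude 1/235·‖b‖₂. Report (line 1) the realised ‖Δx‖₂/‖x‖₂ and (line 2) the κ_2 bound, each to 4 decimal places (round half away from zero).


from the listed singular values, σ₁ = 11, σ_n = 88/1607
κ_2(A) = 11 / (88/1607) = 200.8750
worst-case relative error ≤ 200.8750 × 1/235 = 0.8548
solve Ax = b  →  x = [-71.3345 -0.0629 15.7205]
‖b‖₂ = 5.3852 and ‖x‖₂ = 73.0462
δb = ε·‖b‖·d = [0.0000 0.0064 0.0220]; solving A·Δx = δb gives ‖Δx‖ = 0.4185
realised ‖Δx‖/‖x‖ = 0.0057
so the bound overstates the realised error by a factor of ≈ 149.2077 (computed from the unrounded values)

0.0057
0.8548


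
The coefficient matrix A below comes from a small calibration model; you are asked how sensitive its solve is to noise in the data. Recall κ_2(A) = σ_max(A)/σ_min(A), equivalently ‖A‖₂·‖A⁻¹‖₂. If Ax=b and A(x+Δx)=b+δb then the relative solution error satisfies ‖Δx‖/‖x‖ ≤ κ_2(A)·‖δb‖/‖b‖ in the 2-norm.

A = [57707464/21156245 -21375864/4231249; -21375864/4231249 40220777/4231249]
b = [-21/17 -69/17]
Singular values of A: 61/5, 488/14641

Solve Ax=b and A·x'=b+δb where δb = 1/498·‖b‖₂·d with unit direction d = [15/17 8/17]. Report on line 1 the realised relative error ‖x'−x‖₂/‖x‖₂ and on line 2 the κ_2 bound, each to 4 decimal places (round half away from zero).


σ_max = 61/5, σ_min = 488/14641
condition number: (61/5) ÷ (488/14641) = 366.0250
bound on ‖Δx‖/‖x‖: κ·ε = 366.0250·1/498 = 0.7350
solve Ax = b  →  x = [-79.3015 -42.5728]
2-norm of b is 4.2426; of x, 90.0065
re-solving with b+δb shifts x by Δx of norm 0.2556
dividing the unrounded norms, ‖Δx‖/‖x‖ = 0.0028
tightness: 0.0028 against a bound of 0.7350 (unrounded ratio ≈ 0.0039)

0.0028
0.7350


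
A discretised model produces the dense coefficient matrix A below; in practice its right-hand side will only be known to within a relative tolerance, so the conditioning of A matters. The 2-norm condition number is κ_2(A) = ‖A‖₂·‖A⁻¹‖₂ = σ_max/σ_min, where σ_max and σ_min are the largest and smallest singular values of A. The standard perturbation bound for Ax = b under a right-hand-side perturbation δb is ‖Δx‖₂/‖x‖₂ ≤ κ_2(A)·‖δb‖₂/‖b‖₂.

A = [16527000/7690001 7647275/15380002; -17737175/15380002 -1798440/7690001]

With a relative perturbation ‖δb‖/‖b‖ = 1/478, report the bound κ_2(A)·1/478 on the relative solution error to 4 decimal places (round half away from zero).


0.1847

form AᵀA = [4869115200625/818492946436 273850794000/204623236609; 273850794000/204623236609 247122355225/818492946436] with trace 1521783925/243454178 and determinant 9765625/1947633424
char-poly roots: 25/4 and 390625/486908356
κ_2(A) = √(λ_max/λ_min) = √((25/4) / (390625/486908356)) = 88.2640
κ_2(A)·‖δb‖/‖b‖ = 0.1847


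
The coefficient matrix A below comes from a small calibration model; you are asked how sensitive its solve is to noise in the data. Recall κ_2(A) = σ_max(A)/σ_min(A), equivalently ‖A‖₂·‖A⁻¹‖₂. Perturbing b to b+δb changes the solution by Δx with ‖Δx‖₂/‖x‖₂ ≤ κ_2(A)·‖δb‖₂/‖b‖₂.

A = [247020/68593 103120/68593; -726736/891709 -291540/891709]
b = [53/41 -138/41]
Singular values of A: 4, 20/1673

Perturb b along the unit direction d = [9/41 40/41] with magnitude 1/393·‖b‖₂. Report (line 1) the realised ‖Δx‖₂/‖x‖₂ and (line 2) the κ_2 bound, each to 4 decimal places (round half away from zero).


0.0031
0.8514

σ_max = 4, σ_min = 20/1673
κ = σ_max/σ_min = 4/(20/1673) = 334.6000
worst-case relative error ≤ 334.6000 × 1/393 = 0.8514
solve Ax = b  →  x = [96.9808 -231.4538]
2-norm of b is 3.6056; of x, 250.9505
with δb = [0.0020 0.0090], A·Δx = δb → ‖Δx‖ = 0.7674
realised ‖Δx‖/‖x‖ = 0.0031
realised/bound (from unrounded values) ≈ 0.0036


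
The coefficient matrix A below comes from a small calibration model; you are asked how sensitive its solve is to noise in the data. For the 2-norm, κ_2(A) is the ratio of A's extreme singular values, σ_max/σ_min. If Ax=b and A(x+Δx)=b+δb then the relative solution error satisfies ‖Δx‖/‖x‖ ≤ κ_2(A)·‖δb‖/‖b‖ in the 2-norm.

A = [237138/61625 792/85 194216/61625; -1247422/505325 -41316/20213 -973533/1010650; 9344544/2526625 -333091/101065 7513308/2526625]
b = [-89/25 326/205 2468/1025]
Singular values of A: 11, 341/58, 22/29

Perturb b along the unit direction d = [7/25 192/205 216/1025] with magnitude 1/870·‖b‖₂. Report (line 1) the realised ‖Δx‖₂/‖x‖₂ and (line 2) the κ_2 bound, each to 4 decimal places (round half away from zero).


0.0049
0.0167

σ_max = 11, σ_min = 22/29
κ = σ_max/σ_min = 11/(22/29) = 14.5000
perturbation bound = 14.5000·1/870 = 0.0167
solve Ax = b  →  x = [-0.6877 -0.4809 1.1320]
2-norm of b is 4.5826; of x, 1.4091
Δx = A⁻¹·δb where δb = 1/870·4.5826·d; ‖Δx‖ = 0.0069
dividing the unrounded norms, ‖Δx‖/‖x‖ = 0.0049
realised/bound (from unrounded values) ≈ 0.2956


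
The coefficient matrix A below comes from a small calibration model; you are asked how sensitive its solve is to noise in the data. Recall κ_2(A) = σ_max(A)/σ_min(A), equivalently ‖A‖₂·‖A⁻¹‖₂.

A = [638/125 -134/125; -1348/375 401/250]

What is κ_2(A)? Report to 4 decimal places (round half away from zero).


form AᵀA = [43844/1125 -4214/375; -4214/375 1861/500] with trace 1537/36 and determinant 169/9
eigenvalues of AᵀA: λ = (tr ± √(tr²−4·det))/2 = 169/4, 4/9
σ_max=√(169/4)=(13/2), σ_min=√(4/9)=(2/3) → κ = 9.7500

9.7500


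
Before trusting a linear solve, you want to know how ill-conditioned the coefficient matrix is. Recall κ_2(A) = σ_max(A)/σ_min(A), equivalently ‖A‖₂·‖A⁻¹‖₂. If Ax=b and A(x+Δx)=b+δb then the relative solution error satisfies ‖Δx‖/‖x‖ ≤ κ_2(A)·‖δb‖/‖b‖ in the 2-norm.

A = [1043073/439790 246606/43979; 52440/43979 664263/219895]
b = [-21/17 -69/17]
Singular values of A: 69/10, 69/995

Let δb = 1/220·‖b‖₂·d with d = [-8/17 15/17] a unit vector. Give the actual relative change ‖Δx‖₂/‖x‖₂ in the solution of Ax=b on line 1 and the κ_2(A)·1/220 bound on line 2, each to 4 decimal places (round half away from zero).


from the listed singular values, σ₁ = 69/10, σ_n = 69/995
κ = σ_max/σ_min = (69/10)/(69/995) = 99.5000
worst-case relative error ≤ 99.5000 × 1/220 = 0.4523
solve Ax = b  →  x = [39.7659 -17.0401]
‖b‖ = 4.2426, ‖x‖ = 43.2631
Δx = A⁻¹·δb where δb = 1/220·4.2426·d; ‖Δx‖ = 0.2781
relative error = 0.0064
realised/bound (from unrounded values) ≈ 0.0142

0.0064
0.4523


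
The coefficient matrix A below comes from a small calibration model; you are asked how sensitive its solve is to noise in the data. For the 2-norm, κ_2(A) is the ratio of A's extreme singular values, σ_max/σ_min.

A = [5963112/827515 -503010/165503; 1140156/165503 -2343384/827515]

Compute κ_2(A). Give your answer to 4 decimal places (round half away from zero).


219.5000

M = AᵀA = [80924610384/814246225 -6743553264/162849245; -6743553264/162849245 14051040516/814246225]. tr(M)=22479444/192721, det(M)=34012224/120450625
eigenvalues of AᵀA: λ = (tr ± √(tr²−4·det))/2 = 2916/25, 11664/4818025
κ_2(A) = √(λ_max/λ_min) = √((2916/25) / (11664/4818025)) = 219.5000


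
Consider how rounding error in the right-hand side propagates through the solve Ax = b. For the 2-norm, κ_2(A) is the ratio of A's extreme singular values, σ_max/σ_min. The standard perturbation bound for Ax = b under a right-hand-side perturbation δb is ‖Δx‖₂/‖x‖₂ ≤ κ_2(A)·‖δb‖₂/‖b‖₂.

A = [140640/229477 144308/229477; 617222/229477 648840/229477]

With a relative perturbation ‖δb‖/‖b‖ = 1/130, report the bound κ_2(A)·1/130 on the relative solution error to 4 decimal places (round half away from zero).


2.9692

form AᵀA = [238395364/31326409 250311600/31326409; 250311600/31326409 262830544/31326409] with trace 595988/37249 and determinant 64/37249
solving λ² − 595988/37249·λ + 64/37249 = 0 gives λ = 16, 4/37249
σ_max=√16=4, σ_min=√(4/37249)=(2/193) → κ = 386.0000
perturbation bound = 386.0000·1/130 = 2.9692


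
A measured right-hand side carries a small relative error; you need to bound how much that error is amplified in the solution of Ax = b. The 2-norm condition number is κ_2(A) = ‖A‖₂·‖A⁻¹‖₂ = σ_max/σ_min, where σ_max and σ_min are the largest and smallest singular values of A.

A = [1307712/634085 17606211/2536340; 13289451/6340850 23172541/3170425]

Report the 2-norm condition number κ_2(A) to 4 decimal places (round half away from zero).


form AᵀA = [413341944561/47807822500 708381112551/23903911250; 708381112551/23903911250 19430360459881/191231290000] with trace 33733965181/305970064 and determinant 337640625/1223880256
eigenvalues of AᵀA: λ = (tr ± √(tr²−4·det))/2 = 441/4, 765625/305970064
κ = σ_max/σ_min = (21/2)/(875/17492) = 209.9040

209.9040


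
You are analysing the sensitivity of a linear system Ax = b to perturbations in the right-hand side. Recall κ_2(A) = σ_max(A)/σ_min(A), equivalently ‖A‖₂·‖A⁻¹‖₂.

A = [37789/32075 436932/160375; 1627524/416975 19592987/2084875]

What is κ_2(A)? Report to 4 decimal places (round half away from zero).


M = AᵀA = [4624268497/278189041 55485525312/1390945205; 55485525312/1390945205 665838171769/6954726025]. tr(M)=4623934226/41152225, det(M)=7890481/41152225
eigenvalues of AᵀA: λ = (tr ± √(tr²−4·det))/2 = 2809/25, 2809/1646089
σ_max=√(2809/25)=(53/5), σ_min=√(2809/1646089)=(53/1283) → κ = 256.6000

256.6000


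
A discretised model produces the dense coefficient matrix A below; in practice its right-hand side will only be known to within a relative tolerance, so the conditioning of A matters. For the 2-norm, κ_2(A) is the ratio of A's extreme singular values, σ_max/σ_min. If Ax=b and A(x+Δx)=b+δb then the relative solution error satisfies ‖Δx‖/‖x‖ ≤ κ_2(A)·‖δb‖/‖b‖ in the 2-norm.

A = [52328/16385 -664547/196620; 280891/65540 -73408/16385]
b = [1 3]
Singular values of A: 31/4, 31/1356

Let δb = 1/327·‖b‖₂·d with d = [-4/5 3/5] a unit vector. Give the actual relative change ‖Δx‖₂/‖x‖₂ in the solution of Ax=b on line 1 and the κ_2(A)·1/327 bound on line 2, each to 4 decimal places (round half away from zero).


σ_max = 31/4, σ_min = 31/1356
condition number: (31/4) ÷ (31/1356) = 339.0000
bound on ‖Δx‖/‖x‖: κ·ε = 339.0000·1/327 = 1.0367
solve Ax = b  →  x = [31.9422 29.8865]
2-norm of b is 3.1623; of x, 43.7436
with δb = [-0.0077 0.0058], A·Δx = δb → ‖Δx‖ = 0.4230
relative error = 0.0097
so the bound overstates the realised error by a factor of ≈ 107.2054 (computed from the unrounded values)

0.0097
1.0367


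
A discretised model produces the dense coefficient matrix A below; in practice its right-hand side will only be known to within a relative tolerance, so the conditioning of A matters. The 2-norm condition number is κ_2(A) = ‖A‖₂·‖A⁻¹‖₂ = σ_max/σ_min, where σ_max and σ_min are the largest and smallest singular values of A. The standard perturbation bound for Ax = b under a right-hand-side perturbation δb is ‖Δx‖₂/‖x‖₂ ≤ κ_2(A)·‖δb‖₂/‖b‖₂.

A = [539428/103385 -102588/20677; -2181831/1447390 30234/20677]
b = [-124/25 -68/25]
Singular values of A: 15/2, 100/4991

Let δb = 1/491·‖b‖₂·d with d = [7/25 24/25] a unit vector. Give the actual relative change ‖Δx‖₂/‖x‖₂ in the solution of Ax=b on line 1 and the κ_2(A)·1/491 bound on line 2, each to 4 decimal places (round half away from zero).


from the listed singular values, σ₁ = 15/2, σ_n = 100/4991
κ_2(A) = (15/2) / (100/4991) = 374.3250
perturbation bound = 374.3250·1/491 = 0.7624
solve Ax = b  →  x = [-138.0690 -144.1991]
‖b‖ = 5.6569, ‖x‖ = 199.6407
Δx = A⁻¹·δb where δb = 1/491·5.6569·d; ‖Δx‖ = 0.5750
dividing the unrounded norms, ‖Δx‖/‖x‖ = 0.0029
realised/bound (from unrounded values) ≈ 0.0038

0.0029
0.7624


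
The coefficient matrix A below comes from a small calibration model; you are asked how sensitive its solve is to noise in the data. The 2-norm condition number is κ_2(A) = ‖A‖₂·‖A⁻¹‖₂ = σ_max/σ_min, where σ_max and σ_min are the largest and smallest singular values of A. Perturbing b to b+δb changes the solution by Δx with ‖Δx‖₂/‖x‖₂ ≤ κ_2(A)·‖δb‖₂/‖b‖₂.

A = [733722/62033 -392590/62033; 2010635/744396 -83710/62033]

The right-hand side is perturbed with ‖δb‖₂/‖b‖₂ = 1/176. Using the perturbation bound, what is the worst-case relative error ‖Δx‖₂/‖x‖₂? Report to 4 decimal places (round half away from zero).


M = AᵀA = [2854210073/19390608 -63423965/807942; -63423965/807942 5638600/134657]. tr(M)=215656969/1140624, det(M)=366025/285156
char-poly roots: 3025/16 and 484/71289
κ = σ_max/σ_min = (55/4)/(22/267) = 166.8750
perturbation bound = 166.8750·1/176 = 0.9482

0.9482


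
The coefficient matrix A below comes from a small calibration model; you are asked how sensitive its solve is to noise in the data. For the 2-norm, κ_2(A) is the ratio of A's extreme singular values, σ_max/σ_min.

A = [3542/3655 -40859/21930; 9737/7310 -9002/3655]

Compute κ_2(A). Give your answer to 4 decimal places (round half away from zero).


form AᵀA = [5799689/2137444 -8153600/1603083; -8153600/1603083 183470161/19236996] with trace 407729/33282 and determinant 2401/266256
λ_max, λ_min = (407729/33282 ± √41550745600/276922881)/2 = 49/4, 49/66564
so κ_2 = √((49/4) / (49/66564)) = 129.0000

129.0000


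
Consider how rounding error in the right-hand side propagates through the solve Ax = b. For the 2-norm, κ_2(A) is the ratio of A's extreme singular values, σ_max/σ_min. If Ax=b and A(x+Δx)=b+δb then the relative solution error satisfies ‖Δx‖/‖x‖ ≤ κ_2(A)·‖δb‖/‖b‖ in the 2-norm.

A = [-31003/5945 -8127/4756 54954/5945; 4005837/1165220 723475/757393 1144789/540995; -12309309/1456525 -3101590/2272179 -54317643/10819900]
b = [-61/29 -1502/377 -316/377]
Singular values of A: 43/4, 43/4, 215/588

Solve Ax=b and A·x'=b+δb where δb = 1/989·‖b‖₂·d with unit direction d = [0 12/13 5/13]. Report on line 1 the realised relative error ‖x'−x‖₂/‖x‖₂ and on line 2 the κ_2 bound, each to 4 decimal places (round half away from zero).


0.0012
0.0297

σ_max = 43/4, σ_min = 215/588
κ = σ_max/σ_min = (43/4)/(215/588) = 29.4000
worst-case relative error ≤ 29.4000 × 1/989 = 0.0297
solve Ax = b  →  x = [2.3403 -10.6523 -0.8764]
‖b‖₂ = 4.5826 and ‖x‖₂ = 10.9415
re-solving with b+δb shifts x by Δx of norm 0.0127
relative error = 0.0012
realised/bound (from unrounded values) ≈ 0.0390


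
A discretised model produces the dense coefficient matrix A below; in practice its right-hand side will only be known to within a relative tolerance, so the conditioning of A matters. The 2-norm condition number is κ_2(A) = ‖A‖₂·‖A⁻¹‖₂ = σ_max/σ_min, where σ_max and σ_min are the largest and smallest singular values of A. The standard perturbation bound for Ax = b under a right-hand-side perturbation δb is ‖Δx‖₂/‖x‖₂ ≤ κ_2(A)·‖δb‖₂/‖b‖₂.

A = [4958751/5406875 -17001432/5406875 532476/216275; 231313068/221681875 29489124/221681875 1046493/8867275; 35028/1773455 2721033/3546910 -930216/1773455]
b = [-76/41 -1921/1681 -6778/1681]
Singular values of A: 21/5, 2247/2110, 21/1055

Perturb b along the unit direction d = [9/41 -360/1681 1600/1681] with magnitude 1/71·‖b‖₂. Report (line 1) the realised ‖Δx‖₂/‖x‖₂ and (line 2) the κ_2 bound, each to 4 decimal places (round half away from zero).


largest singular value 21/5, smallest 21/1055
κ = σ_max/σ_min = (21/5)/(21/1055) = 211.0000
worst-case relative error ≤ 211.0000 × 1/71 = 2.9718
solve Ax = b  →  x = [31.9037 -116.0916 -160.9048]
2-norm of b is 4.5826; of x, 200.9613
with δb = [0.0142 -0.0138 0.0614], A·Δx = δb → ‖Δx‖ = 3.2425
realised ‖Δx‖/‖x‖ = 0.0161
so the bound overstates the realised error by a factor of ≈ 184.1841 (computed from the unrounded values)

0.0161
2.9718
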